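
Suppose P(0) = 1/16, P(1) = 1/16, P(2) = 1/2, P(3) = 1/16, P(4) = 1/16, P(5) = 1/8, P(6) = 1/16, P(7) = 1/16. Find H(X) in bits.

2.375 bits

Each probability is a power of 1/2, so log₂(1/p) is an integer.
H = Σ p·log₂(1/p) = 1/16·4 + 1/16·4 + 1/2·1 + 1/16·4 + 1/16·4 + 1/8·3 + 1/16·4 + 1/16·4 = 2.375 bits.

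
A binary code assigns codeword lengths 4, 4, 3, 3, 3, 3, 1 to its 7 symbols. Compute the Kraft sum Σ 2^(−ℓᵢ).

1.125

With common denominator 2^4 = 16: Σ 2^(−ℓᵢ) = 1/16 + 1/16 + 2/16 + 2/16 + 2/16 + 2/16 + 8/16 = 18/16 = 1.125.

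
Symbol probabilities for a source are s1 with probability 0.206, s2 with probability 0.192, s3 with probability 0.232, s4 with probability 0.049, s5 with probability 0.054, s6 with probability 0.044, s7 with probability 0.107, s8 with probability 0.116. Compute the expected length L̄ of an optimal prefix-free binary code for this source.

Repeatedly combine the two least-probable nodes; the expected code length is the sum of the merged weights.
merge 11/250 + 49/1000 → 93/1000
merge 27/500 + 93/1000 → 147/1000
merge 107/1000 + 29/250 → 223/1000
merge 147/1000 + 24/125 → 339/1000
merge 103/500 + 223/1000 → 429/1000
merge 29/125 + 339/1000 → 571/1000
merge 429/1000 + 571/1000 → 1
L = 93/1000 + 147/1000 + 223/1000 + 339/1000 + 429/1000 + 571/1000 + 1 = 1401/500 = 2.802 bits/symbol.

2.802 bits/symbol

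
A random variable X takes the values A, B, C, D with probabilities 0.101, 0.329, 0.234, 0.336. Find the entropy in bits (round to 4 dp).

1.8807 bits

H = −Σ pᵢ log₂ pᵢ.
−0.101·log₂(0.101) = 0.3341
−0.329·log₂(0.329) = 0.5277
−0.234·log₂(0.234) = 0.4903
−0.336·log₂(0.336) = 0.5287
Sum ≈ 1.8807 → 1.8807 bits.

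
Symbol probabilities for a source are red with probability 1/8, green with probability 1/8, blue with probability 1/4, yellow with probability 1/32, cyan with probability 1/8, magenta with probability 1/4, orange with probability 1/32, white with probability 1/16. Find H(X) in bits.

2.6875 bits

Each probability is a power of 1/2, so log₂(1/p) is an integer.
H = Σ p·log₂(1/p) = 1/8·3 + 1/8·3 + 1/4·2 + 1/32·5 + 1/8·3 + 1/4·2 + 1/32·5 + 1/16·4 = 2.6875 bits.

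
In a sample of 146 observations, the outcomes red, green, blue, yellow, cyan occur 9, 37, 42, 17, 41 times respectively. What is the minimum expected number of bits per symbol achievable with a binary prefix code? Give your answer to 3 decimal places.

Probabilities are the counts divided by 146.
Repeatedly combine the two least-probable nodes; the expected code length is the sum of the merged weights.
merge 9/146 + 17/146 → 13/73
merge 13/73 + 37/146 → 63/146
merge 41/146 + 21/73 → 83/146
merge 63/146 + 83/146 → 1
L = 13/73 + 63/146 + 83/146 + 1 = 159/73 ≈ 2.178 bits/symbol.

2.178 bits/symbol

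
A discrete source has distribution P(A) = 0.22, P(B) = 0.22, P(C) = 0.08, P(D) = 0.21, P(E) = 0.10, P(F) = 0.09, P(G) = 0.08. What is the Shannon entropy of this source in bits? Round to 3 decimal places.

2.662 bits

H = −Σ pᵢ log₂ pᵢ.
−0.22·log₂(0.22) = 0.4806
−0.22·log₂(0.22) = 0.4806
−0.08·log₂(0.08) = 0.2915
−0.21·log₂(0.21) = 0.4728
−0.10·log₂(0.10) = 0.3322
−0.09·log₂(0.09) = 0.3127
−0.08·log₂(0.08) = 0.2915
Sum ≈ 2.6618 → 2.662 bits.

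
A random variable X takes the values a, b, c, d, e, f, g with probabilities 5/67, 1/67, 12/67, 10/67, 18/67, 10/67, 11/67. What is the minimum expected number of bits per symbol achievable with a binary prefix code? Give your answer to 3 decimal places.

Repeatedly combine the two least-probable nodes; the expected code length is the sum of the merged weights.
merge 1/67 + 5/67 → 6/67
merge 6/67 + 10/67 → 16/67
merge 10/67 + 11/67 → 21/67
merge 12/67 + 16/67 → 28/67
merge 18/67 + 21/67 → 39/67
merge 28/67 + 39/67 → 1
L = 6/67 + 16/67 + 21/67 + 28/67 + 39/67 + 1 = 177/67 ≈ 2.642 bits/symbol.

2.642 bits/symbol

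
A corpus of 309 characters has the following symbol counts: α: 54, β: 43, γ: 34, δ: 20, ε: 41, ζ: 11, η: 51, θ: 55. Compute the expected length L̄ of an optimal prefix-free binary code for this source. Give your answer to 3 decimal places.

2.922 bits/symbol

Probabilities are the counts divided by 309.
Repeatedly combine the two least-probable nodes; the expected code length is the sum of the merged weights.
merge 11/309 + 20/309 → 31/309
merge 31/309 + 34/309 → 65/309
merge 41/309 + 43/309 → 28/103
merge 17/103 + 18/103 → 35/103
merge 55/309 + 65/309 → 40/103
merge 28/103 + 35/103 → 63/103
merge 40/103 + 63/103 → 1
L = 31/309 + 65/309 + 28/103 + 35/103 + 40/103 + 63/103 + 1 = 301/103 ≈ 2.922 bits/symbol.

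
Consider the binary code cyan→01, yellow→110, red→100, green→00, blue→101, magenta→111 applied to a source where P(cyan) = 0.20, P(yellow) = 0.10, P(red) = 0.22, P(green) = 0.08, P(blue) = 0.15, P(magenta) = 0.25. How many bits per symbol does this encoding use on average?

L̄ = Σ pᵢ·ℓᵢ = 0.20·2 + 0.10·3 + 0.22·3 + 0.08·2 + 0.15·3 + 0.25·3 = 2.72 bits/symbol.

2.72 bits/symbol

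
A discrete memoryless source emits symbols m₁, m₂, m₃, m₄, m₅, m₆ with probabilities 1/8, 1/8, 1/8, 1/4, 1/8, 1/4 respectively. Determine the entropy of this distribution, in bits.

2.5 bits

Each probability is a power of 1/2, so log₂(1/p) is an integer.
H = Σ p·log₂(1/p) = 1/8·3 + 1/8·3 + 1/8·3 + 1/4·2 + 1/8·3 + 1/4·2 = 2.5 bits.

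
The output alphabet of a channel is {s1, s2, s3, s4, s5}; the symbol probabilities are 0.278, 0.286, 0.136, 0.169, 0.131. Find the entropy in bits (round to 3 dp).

2.239 bits

H = −Σ pᵢ log₂ pᵢ.
−0.278·log₂(0.278) = 0.5134
−0.286·log₂(0.286) = 0.5165
−0.136·log₂(0.136) = 0.3915
−0.169·log₂(0.169) = 0.4335
−0.131·log₂(0.131) = 0.3841
Sum ≈ 2.2390 → 2.239 bits.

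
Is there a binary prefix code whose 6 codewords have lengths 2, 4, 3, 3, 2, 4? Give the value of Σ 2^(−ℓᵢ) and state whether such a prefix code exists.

With common denominator 2^4 = 16: Σ 2^(−ℓᵢ) = 4/16 + 1/16 + 2/16 + 2/16 + 4/16 + 1/16 = 14/16 = 0.875.
Kraft's inequality requires Σ ≤ 1; here Σ = 0.875 ≤ 1, so such a prefix code exists.

0.875; yes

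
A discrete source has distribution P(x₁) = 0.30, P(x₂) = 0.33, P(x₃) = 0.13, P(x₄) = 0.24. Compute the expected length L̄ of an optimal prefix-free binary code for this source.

Repeatedly combine the two least-probable nodes; the expected code length is the sum of the merged weights.
merge 13/100 + 6/25 → 37/100
merge 3/10 + 33/100 → 63/100
merge 37/100 + 63/100 → 1
L = 37/100 + 63/100 + 1 = 2 bits/symbol.

2 bits/symbol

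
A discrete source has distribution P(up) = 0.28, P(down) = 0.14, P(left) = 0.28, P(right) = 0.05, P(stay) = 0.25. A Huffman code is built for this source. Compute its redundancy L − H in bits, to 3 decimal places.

Entropy H = −Σ p log₂ p ≈ 2.1416 bits.
Huffman merges: 1/20+7/50→19/100; 19/100+1/4→11/25; 7/25+7/25→14/25; 11/25+14/25→1. L = 219/100 ≈ 2.1900.
L − H = 2.1900 − 2.1416 = 0.048 bits.

0.048 bits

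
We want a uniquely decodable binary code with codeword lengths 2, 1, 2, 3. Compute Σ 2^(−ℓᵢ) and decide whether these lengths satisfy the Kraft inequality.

1.125; no

With common denominator 2^3 = 8: Σ 2^(−ℓᵢ) = 2/8 + 4/8 + 2/8 + 1/8 = 9/8 = 1.125.
Kraft's inequality requires Σ ≤ 1; here Σ = 1.125 > 1, so no such prefix code exists.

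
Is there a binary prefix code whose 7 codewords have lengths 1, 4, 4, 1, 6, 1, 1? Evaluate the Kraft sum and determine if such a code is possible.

2.140625; no

With common denominator 2^6 = 64: Σ 2^(−ℓᵢ) = 32/64 + 4/64 + 4/64 + 32/64 + 1/64 + 32/64 + 32/64 = 137/64 = 2.140625.
Kraft's inequality requires Σ ≤ 1; here Σ = 2.140625 > 1, so no such prefix code exists.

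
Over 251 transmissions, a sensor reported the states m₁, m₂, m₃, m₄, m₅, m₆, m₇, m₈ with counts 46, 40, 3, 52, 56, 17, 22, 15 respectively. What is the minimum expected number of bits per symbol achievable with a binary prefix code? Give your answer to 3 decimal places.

Probabilities are the counts divided by 251.
Repeatedly combine the two least-probable nodes; the expected code length is the sum of the merged weights.
merge 3/251 + 15/251 → 18/251
merge 17/251 + 18/251 → 35/251
merge 22/251 + 35/251 → 57/251
merge 40/251 + 46/251 → 86/251
merge 52/251 + 56/251 → 108/251
merge 57/251 + 86/251 → 143/251
merge 108/251 + 143/251 → 1
L = 18/251 + 35/251 + 57/251 + 86/251 + 108/251 + 143/251 + 1 = 698/251 ≈ 2.781 bits/symbol.

2.781 bits/symbol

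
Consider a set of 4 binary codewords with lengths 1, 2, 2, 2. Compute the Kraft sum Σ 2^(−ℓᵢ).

1.25

With common denominator 2^2 = 4: Σ 2^(−ℓᵢ) = 2/4 + 1/4 + 1/4 + 1/4 = 5/4 = 1.25.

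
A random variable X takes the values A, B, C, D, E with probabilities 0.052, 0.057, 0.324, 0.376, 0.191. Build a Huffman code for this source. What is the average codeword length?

Repeatedly combine the two least-probable nodes; the expected code length is the sum of the merged weights.
merge 13/250 + 57/1000 → 109/1000
merge 109/1000 + 191/1000 → 3/10
merge 3/10 + 81/250 → 78/125
merge 47/125 + 78/125 → 1
L = 109/1000 + 3/10 + 78/125 + 1 = 2033/1000 = 2.033 bits/symbol.

2.033 bits/symbol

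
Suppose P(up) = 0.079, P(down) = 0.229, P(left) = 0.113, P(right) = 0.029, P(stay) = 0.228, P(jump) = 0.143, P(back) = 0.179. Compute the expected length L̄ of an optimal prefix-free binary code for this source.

Repeatedly combine the two least-probable nodes; the expected code length is the sum of the merged weights.
merge 29/1000 + 79/1000 → 27/250
merge 27/250 + 113/1000 → 221/1000
merge 143/1000 + 179/1000 → 161/500
merge 221/1000 + 57/250 → 449/1000
merge 229/1000 + 161/500 → 551/1000
merge 449/1000 + 551/1000 → 1
L = 27/250 + 221/1000 + 161/500 + 449/1000 + 551/1000 + 1 = 2651/1000 = 2.651 bits/symbol.

2.651 bits/symbol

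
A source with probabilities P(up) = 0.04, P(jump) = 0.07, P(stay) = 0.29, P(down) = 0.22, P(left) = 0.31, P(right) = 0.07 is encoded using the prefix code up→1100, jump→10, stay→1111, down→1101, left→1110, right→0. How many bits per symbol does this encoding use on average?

L̄ = Σ pᵢ·ℓᵢ = 0.04·4 + 0.07·2 + 0.29·4 + 0.22·4 + 0.31·4 + 0.07·1 = 3.65 bits/symbol.

3.65 bits/symbol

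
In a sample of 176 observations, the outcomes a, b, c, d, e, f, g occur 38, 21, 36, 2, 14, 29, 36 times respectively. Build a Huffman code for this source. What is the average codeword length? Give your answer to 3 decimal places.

2.670 bits/symbol

Probabilities are the counts divided by 176.
Repeatedly combine the two least-probable nodes; the expected code length is the sum of the merged weights.
merge 1/88 + 7/88 → 1/11
merge 1/11 + 21/176 → 37/176
merge 29/176 + 9/44 → 65/176
merge 9/44 + 37/176 → 73/176
merge 19/88 + 65/176 → 103/176
merge 73/176 + 103/176 → 1
L = 1/11 + 37/176 + 65/176 + 73/176 + 103/176 + 1 = 235/88 ≈ 2.670 bits/symbol.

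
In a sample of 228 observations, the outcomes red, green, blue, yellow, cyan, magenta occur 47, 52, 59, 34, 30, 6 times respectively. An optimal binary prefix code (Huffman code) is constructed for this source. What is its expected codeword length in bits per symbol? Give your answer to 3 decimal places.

Probabilities are the counts divided by 228.
Repeatedly combine the two least-probable nodes; the expected code length is the sum of the merged weights.
merge 1/38 + 5/38 → 3/19
merge 17/114 + 3/19 → 35/114
merge 47/228 + 13/57 → 33/76
merge 59/228 + 35/114 → 43/76
merge 33/76 + 43/76 → 1
L = 3/19 + 35/114 + 33/76 + 43/76 + 1 = 281/114 ≈ 2.465 bits/symbol.

2.465 bits/symbol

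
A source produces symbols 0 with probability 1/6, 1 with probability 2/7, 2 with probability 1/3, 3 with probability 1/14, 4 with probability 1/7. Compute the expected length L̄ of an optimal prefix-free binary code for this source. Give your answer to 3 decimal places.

2.214 bits/symbol

Repeatedly combine the two least-probable nodes; the expected code length is the sum of the merged weights.
merge 1/14 + 1/7 → 3/14
merge 1/6 + 3/14 → 8/21
merge 2/7 + 1/3 → 13/21
merge 8/21 + 13/21 → 1
L = 3/14 + 8/21 + 13/21 + 1 = 31/14 ≈ 2.214 bits/symbol.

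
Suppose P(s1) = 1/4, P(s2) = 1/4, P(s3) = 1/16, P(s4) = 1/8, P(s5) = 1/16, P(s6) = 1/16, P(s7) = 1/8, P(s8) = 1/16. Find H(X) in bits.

Each probability is a power of 1/2, so log₂(1/p) is an integer.
H = Σ p·log₂(1/p) = 1/4·2 + 1/4·2 + 1/16·4 + 1/8·3 + 1/16·4 + 1/16·4 + 1/8·3 + 1/16·4 = 2.75 bits.

2.75 bits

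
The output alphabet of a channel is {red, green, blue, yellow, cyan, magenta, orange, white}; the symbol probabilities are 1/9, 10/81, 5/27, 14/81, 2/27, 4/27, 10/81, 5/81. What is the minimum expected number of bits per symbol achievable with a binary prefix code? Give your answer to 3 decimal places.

2.951 bits/symbol

Repeatedly combine the two least-probable nodes; the expected code length is the sum of the merged weights.
merge 5/81 + 2/27 → 11/81
merge 1/9 + 10/81 → 19/81
merge 10/81 + 11/81 → 7/27
merge 4/27 + 14/81 → 26/81
merge 5/27 + 19/81 → 34/81
merge 7/27 + 26/81 → 47/81
merge 34/81 + 47/81 → 1
L = 11/81 + 19/81 + 7/27 + 26/81 + 34/81 + 47/81 + 1 = 239/81 ≈ 2.951 bits/symbol.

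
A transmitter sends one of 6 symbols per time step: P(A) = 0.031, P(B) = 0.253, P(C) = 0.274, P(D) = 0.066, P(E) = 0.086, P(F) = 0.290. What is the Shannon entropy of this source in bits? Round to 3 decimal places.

2.250 bits

H = −Σ pᵢ log₂ pᵢ.
−0.031·log₂(0.031) = 0.1554
−0.253·log₂(0.253) = 0.5016
−0.274·log₂(0.274) = 0.5118
−0.066·log₂(0.066) = 0.2588
−0.086·log₂(0.086) = 0.3044
−0.290·log₂(0.290) = 0.5179
Sum ≈ 2.2499 → 2.250 bits.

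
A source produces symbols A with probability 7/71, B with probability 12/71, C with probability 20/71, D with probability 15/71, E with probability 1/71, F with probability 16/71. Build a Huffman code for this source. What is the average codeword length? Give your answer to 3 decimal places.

2.394 bits/symbol

Repeatedly combine the two least-probable nodes; the expected code length is the sum of the merged weights.
merge 1/71 + 7/71 → 8/71
merge 8/71 + 12/71 → 20/71
merge 15/71 + 16/71 → 31/71
merge 20/71 + 20/71 → 40/71
merge 31/71 + 40/71 → 1
L = 8/71 + 20/71 + 31/71 + 40/71 + 1 = 170/71 ≈ 2.394 bits/symbol.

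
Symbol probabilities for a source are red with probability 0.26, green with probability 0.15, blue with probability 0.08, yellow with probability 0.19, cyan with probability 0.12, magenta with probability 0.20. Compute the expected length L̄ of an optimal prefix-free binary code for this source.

2.54 bits/symbol

Repeatedly combine the two least-probable nodes; the expected code length is the sum of the merged weights.
merge 2/25 + 3/25 → 1/5
merge 3/20 + 19/100 → 17/50
merge 1/5 + 1/5 → 2/5
merge 13/50 + 17/50 → 3/5
merge 2/5 + 3/5 → 1
L = 1/5 + 17/50 + 2/5 + 3/5 + 1 = 127/50 = 2.54 bits/symbol.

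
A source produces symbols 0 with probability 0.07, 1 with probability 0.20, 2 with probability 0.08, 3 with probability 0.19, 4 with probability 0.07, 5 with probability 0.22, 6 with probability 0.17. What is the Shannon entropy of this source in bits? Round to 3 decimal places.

H = −Σ pᵢ log₂ pᵢ.
−0.07·log₂(0.07) = 0.2686
−0.20·log₂(0.20) = 0.4644
−0.08·log₂(0.08) = 0.2915
−0.19·log₂(0.19) = 0.4552
−0.07·log₂(0.07) = 0.2686
−0.22·log₂(0.22) = 0.4806
−0.17·log₂(0.17) = 0.4346
Sum ≈ 2.6634 → 2.663 bits.

2.663 bits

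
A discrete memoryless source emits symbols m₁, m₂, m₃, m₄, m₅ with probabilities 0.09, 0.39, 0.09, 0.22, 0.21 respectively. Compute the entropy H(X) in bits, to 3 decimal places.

2.109 bits

H = −Σ pᵢ log₂ pᵢ.
−0.09·log₂(0.09) = 0.3127
−0.39·log₂(0.39) = 0.5298
−0.09·log₂(0.09) = 0.3127
−0.22·log₂(0.22) = 0.4806
−0.21·log₂(0.21) = 0.4728
Sum ≈ 2.1085 → 2.109 bits.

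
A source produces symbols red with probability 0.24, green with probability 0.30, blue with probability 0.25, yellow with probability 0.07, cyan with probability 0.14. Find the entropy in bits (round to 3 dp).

2.181 bits

H = −Σ pᵢ log₂ pᵢ.
−0.24·log₂(0.24) = 0.4941
−0.30·log₂(0.30) = 0.5211
−0.25·log₂(0.25) = 0.5000
−0.07·log₂(0.07) = 0.2686
−0.14·log₂(0.14) = 0.3971
Sum ≈ 2.1809 → 2.181 bits.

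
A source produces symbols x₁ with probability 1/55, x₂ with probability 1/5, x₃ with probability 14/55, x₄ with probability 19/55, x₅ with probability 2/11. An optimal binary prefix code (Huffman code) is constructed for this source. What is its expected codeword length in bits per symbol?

Repeatedly combine the two least-probable nodes; the expected code length is the sum of the merged weights.
merge 1/55 + 2/11 → 1/5
merge 1/5 + 1/5 → 2/5
merge 14/55 + 19/55 → 3/5
merge 2/5 + 3/5 → 1
L = 1/5 + 2/5 + 3/5 + 1 = 11/5 = 2.2 bits/symbol.

2.2 bits/symbol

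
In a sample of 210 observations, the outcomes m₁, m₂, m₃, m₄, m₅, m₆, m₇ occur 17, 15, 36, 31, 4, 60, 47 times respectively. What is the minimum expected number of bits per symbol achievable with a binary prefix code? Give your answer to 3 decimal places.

Probabilities are the counts divided by 210.
Repeatedly combine the two least-probable nodes; the expected code length is the sum of the merged weights.
merge 2/105 + 1/14 → 19/210
merge 17/210 + 19/210 → 6/35
merge 31/210 + 6/35 → 67/210
merge 6/35 + 47/210 → 83/210
merge 2/7 + 67/210 → 127/210
merge 83/210 + 127/210 → 1
L = 19/210 + 6/35 + 67/210 + 83/210 + 127/210 + 1 = 271/105 ≈ 2.581 bits/symbol.

2.581 bits/symbol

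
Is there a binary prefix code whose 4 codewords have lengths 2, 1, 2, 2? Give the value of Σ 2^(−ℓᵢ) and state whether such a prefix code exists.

With common denominator 2^2 = 4: Σ 2^(−ℓᵢ) = 1/4 + 2/4 + 1/4 + 1/4 = 5/4 = 1.25.
Kraft's inequality requires Σ ≤ 1; here Σ = 1.25 > 1, so no such prefix code exists.

1.25; no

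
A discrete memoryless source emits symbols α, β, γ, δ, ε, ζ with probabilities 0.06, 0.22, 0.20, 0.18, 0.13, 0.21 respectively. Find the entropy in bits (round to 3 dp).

2.489 bits

H = −Σ pᵢ log₂ pᵢ.
−0.06·log₂(0.06) = 0.2435
−0.22·log₂(0.22) = 0.4806
−0.20·log₂(0.20) = 0.4644
−0.18·log₂(0.18) = 0.4453
−0.13·log₂(0.13) = 0.3826
−0.21·log₂(0.21) = 0.4728
Sum ≈ 2.4893 → 2.489 bits.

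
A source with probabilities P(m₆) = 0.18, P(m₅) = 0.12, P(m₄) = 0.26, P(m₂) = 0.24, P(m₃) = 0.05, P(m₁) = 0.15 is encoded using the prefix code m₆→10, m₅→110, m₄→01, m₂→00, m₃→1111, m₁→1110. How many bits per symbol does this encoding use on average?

L̄ = Σ pᵢ·ℓᵢ = 0.18·2 + 0.12·3 + 0.26·2 + 0.24·2 + 0.05·4 + 0.15·4 = 2.52 bits/symbol.

2.52 bits/symbol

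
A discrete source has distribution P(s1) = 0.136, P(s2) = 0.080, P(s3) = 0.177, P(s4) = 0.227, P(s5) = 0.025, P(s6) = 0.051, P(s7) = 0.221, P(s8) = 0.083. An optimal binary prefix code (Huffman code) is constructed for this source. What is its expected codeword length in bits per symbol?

2.784 bits/symbol

Repeatedly combine the two least-probable nodes; the expected code length is the sum of the merged weights.
merge 1/40 + 51/1000 → 19/250
merge 19/250 + 2/25 → 39/250
merge 83/1000 + 17/125 → 219/1000
merge 39/250 + 177/1000 → 333/1000
merge 219/1000 + 221/1000 → 11/25
merge 227/1000 + 333/1000 → 14/25
merge 11/25 + 14/25 → 1
L = 19/250 + 39/250 + 219/1000 + 333/1000 + 11/25 + 14/25 + 1 = 348/125 = 2.784 bits/symbol.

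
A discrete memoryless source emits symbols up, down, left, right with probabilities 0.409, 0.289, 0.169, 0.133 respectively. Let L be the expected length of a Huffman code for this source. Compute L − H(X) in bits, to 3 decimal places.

Entropy H = −Σ p log₂ p ≈ 1.8657 bits.
Huffman merges: 133/1000+169/1000→151/500; 289/1000+151/500→591/1000; 409/1000+591/1000→1. L = 1893/1000 ≈ 1.8930.
L − H = 1.8930 − 1.8657 = 0.027 bits.

0.027 bits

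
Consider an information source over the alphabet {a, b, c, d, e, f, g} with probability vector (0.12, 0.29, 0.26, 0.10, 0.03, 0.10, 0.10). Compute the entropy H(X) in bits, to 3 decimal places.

2.539 bits

H = −Σ pᵢ log₂ pᵢ.
−0.12·log₂(0.12) = 0.3671
−0.29·log₂(0.29) = 0.5179
−0.26·log₂(0.26) = 0.5053
−0.10·log₂(0.10) = 0.3322
−0.03·log₂(0.03) = 0.1518
−0.10·log₂(0.10) = 0.3322
−0.10·log₂(0.10) = 0.3322
Sum ≈ 2.5386 → 2.539 bits.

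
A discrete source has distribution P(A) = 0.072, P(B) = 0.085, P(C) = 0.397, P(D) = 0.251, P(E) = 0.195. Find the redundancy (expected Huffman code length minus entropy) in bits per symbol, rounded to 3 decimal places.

Entropy H = −Σ p log₂ p ≈ 2.0652 bits.
Huffman merges: 9/125+17/200→157/1000; 157/1000+39/200→44/125; 251/1000+44/125→603/1000; 397/1000+603/1000→1. L = 264/125 ≈ 2.1120.
L − H = 2.1120 − 2.0652 = 0.047 bits.

0.047 bits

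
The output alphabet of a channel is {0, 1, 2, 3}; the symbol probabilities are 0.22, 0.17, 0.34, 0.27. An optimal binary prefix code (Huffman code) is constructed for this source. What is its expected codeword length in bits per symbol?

Repeatedly combine the two least-probable nodes; the expected code length is the sum of the merged weights.
merge 17/100 + 11/50 → 39/100
merge 27/100 + 17/50 → 61/100
merge 39/100 + 61/100 → 1
L = 39/100 + 61/100 + 1 = 2 bits/symbol.

2 bits/symbol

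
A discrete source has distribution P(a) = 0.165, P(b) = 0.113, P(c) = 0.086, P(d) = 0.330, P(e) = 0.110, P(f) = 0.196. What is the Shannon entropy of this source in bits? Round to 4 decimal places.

2.4277 bits

H = −Σ pᵢ log₂ pᵢ.
−0.165·log₂(0.165) = 0.4289
−0.113·log₂(0.113) = 0.3555
−0.086·log₂(0.086) = 0.3044
−0.330·log₂(0.330) = 0.5278
−0.110·log₂(0.110) = 0.3503
−0.196·log₂(0.196) = 0.4608
Sum ≈ 2.4277 → 2.4277 bits.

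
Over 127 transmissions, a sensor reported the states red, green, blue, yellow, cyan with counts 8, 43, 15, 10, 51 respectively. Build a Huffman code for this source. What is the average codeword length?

2 bits/symbol

Probabilities are the counts divided by 127.
Repeatedly combine the two least-probable nodes; the expected code length is the sum of the merged weights.
merge 8/127 + 10/127 → 18/127
merge 15/127 + 18/127 → 33/127
merge 33/127 + 43/127 → 76/127
merge 51/127 + 76/127 → 1
L = 18/127 + 33/127 + 76/127 + 1 = 2 bits/symbol.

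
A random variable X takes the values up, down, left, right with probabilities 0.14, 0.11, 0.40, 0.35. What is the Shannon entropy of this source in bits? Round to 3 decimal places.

1.806 bits

H = −Σ pᵢ log₂ pᵢ.
−0.14·log₂(0.14) = 0.3971
−0.11·log₂(0.11) = 0.3503
−0.40·log₂(0.40) = 0.5288
−0.35·log₂(0.35) = 0.5301
Sum ≈ 1.8063 → 1.806 bits.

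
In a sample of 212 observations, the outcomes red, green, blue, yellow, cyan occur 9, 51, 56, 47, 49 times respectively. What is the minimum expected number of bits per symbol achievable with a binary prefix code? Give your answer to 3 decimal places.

Probabilities are the counts divided by 212.
Repeatedly combine the two least-probable nodes; the expected code length is the sum of the merged weights.
merge 9/212 + 47/212 → 14/53
merge 49/212 + 51/212 → 25/53
merge 14/53 + 14/53 → 28/53
merge 25/53 + 28/53 → 1
L = 14/53 + 25/53 + 28/53 + 1 = 120/53 ≈ 2.264 bits/symbol.

2.264 bits/symbol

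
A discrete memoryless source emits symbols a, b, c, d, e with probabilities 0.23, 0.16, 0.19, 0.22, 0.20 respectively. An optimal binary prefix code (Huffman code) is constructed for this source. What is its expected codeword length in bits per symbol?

Repeatedly combine the two least-probable nodes; the expected code length is the sum of the merged weights.
merge 4/25 + 19/100 → 7/20
merge 1/5 + 11/50 → 21/50
merge 23/100 + 7/20 → 29/50
merge 21/50 + 29/50 → 1
L = 7/20 + 21/50 + 29/50 + 1 = 47/20 = 2.35 bits/symbol.

2.35 bits/symbol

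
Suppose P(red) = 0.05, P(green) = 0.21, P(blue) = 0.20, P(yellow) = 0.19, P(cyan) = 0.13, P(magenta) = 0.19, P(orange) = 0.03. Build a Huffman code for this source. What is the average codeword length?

2.67 bits/symbol

Repeatedly combine the two least-probable nodes; the expected code length is the sum of the merged weights.
merge 3/100 + 1/20 → 2/25
merge 2/25 + 13/100 → 21/100
merge 19/100 + 19/100 → 19/50
merge 1/5 + 21/100 → 41/100
merge 21/100 + 19/50 → 59/100
merge 41/100 + 59/100 → 1
L = 2/25 + 21/100 + 19/50 + 41/100 + 59/100 + 1 = 267/100 = 2.67 bits/symbol.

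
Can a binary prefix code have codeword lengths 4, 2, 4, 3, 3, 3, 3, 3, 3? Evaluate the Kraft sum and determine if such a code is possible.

1.125; no

With common denominator 2^4 = 16: Σ 2^(−ℓᵢ) = 1/16 + 4/16 + 1/16 + 2/16 + 2/16 + 2/16 + 2/16 + 2/16 + 2/16 = 18/16 = 1.125.
Kraft's inequality requires Σ ≤ 1; here Σ = 1.125 > 1, so no such prefix code exists.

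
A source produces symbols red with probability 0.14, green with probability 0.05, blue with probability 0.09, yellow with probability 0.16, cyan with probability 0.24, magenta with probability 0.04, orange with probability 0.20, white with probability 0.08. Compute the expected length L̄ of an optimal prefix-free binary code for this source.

Repeatedly combine the two least-probable nodes; the expected code length is the sum of the merged weights.
merge 1/25 + 1/20 → 9/100
merge 2/25 + 9/100 → 17/100
merge 9/100 + 7/50 → 23/100
merge 4/25 + 17/100 → 33/100
merge 1/5 + 23/100 → 43/100
merge 6/25 + 33/100 → 57/100
merge 43/100 + 57/100 → 1
L = 9/100 + 17/100 + 23/100 + 33/100 + 43/100 + 57/100 + 1 = 141/50 = 2.82 bits/symbol.

2.82 bits/symbol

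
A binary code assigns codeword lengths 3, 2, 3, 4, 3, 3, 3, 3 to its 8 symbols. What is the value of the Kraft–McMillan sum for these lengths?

1.0625

With common denominator 2^4 = 16: Σ 2^(−ℓᵢ) = 2/16 + 4/16 + 2/16 + 1/16 + 2/16 + 2/16 + 2/16 + 2/16 = 17/16 = 1.0625.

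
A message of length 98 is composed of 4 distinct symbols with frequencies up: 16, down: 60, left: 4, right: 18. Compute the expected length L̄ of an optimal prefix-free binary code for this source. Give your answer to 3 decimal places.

Probabilities are the counts divided by 98.
Repeatedly combine the two least-probable nodes; the expected code length is the sum of the merged weights.
merge 2/49 + 8/49 → 10/49
merge 9/49 + 10/49 → 19/49
merge 19/49 + 30/49 → 1
L = 10/49 + 19/49 + 1 = 78/49 ≈ 1.592 bits/symbol.

1.592 bits/symbol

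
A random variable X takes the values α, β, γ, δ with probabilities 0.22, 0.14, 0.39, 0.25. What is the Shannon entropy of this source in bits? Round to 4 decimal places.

H = −Σ pᵢ log₂ pᵢ.
−0.22·log₂(0.22) = 0.4806
−0.14·log₂(0.14) = 0.3971
−0.39·log₂(0.39) = 0.5298
−0.25·log₂(0.25) = 0.5000
Sum ≈ 1.9075 → 1.9075 bits.

1.9075 bits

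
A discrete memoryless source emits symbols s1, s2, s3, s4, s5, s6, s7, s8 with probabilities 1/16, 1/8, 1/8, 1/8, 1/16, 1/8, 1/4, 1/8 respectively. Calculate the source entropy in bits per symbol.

2.875 bits

Each probability is a power of 1/2, so log₂(1/p) is an integer.
H = Σ p·log₂(1/p) = 1/16·4 + 1/8·3 + 1/8·3 + 1/8·3 + 1/16·4 + 1/8·3 + 1/4·2 + 1/8·3 = 2.875 bits.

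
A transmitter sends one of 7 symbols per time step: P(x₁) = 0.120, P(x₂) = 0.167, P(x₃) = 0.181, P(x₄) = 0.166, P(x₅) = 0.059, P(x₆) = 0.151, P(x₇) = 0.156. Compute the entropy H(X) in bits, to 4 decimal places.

2.7456 bits

H = −Σ pᵢ log₂ pᵢ.
−0.120·log₂(0.120) = 0.3671
−0.167·log₂(0.167) = 0.4312
−0.181·log₂(0.181) = 0.4463
−0.166·log₂(0.166) = 0.4301
−0.059·log₂(0.059) = 0.2409
−0.151·log₂(0.151) = 0.4118
−0.156·log₂(0.156) = 0.4181
Sum ≈ 2.7456 → 2.7456 bits.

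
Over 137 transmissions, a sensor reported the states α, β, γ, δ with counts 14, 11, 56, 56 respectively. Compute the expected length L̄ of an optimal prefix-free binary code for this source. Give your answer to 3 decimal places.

1.774 bits/symbol

Probabilities are the counts divided by 137.
Repeatedly combine the two least-probable nodes; the expected code length is the sum of the merged weights.
merge 11/137 + 14/137 → 25/137
merge 25/137 + 56/137 → 81/137
merge 56/137 + 81/137 → 1
L = 25/137 + 81/137 + 1 = 243/137 ≈ 1.774 bits/symbol.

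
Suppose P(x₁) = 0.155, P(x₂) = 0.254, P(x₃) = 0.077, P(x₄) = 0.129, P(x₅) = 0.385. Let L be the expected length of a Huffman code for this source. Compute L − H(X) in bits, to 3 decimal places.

0.067 bits

Entropy H = −Σ p log₂ p ≈ 2.1152 bits.
Huffman merges: 77/1000+129/1000→103/500; 31/200+103/500→361/1000; 127/500+361/1000→123/200; 77/200+123/200→1. L = 1091/500 ≈ 2.1820.
L − H = 2.1820 − 2.1152 = 0.067 bits.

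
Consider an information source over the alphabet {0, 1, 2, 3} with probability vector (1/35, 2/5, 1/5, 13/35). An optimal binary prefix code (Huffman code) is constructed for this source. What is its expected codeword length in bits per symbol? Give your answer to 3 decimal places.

1.829 bits/symbol

Repeatedly combine the two least-probable nodes; the expected code length is the sum of the merged weights.
merge 1/35 + 1/5 → 8/35
merge 8/35 + 13/35 → 3/5
merge 2/5 + 3/5 → 1
L = 8/35 + 3/5 + 1 = 64/35 ≈ 1.829 bits/symbol.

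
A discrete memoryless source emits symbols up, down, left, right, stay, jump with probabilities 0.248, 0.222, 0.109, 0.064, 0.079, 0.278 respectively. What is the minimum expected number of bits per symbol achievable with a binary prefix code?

Repeatedly combine the two least-probable nodes; the expected code length is the sum of the merged weights.
merge 8/125 + 79/1000 → 143/1000
merge 109/1000 + 143/1000 → 63/250
merge 111/500 + 31/125 → 47/100
merge 63/250 + 139/500 → 53/100
merge 47/100 + 53/100 → 1
L = 143/1000 + 63/250 + 47/100 + 53/100 + 1 = 479/200 = 2.395 bits/symbol.

2.395 bits/symbol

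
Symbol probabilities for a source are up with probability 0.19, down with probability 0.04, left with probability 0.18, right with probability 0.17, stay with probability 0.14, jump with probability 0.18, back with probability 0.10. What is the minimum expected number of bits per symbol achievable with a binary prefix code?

2.77 bits/symbol

Repeatedly combine the two least-probable nodes; the expected code length is the sum of the merged weights.
merge 1/25 + 1/10 → 7/50
merge 7/50 + 7/50 → 7/25
merge 17/100 + 9/50 → 7/20
merge 9/50 + 19/100 → 37/100
merge 7/25 + 7/20 → 63/100
merge 37/100 + 63/100 → 1
L = 7/50 + 7/25 + 7/20 + 37/100 + 63/100 + 1 = 277/100 = 2.77 bits/symbol.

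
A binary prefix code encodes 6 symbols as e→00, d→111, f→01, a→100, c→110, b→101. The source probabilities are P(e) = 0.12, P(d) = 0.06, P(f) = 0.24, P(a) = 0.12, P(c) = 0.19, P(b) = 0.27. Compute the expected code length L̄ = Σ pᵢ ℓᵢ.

L̄ = Σ pᵢ·ℓᵢ = 0.12·2 + 0.06·3 + 0.24·2 + 0.12·3 + 0.19·3 + 0.27·3 = 2.64 bits/symbol.

2.64 bits/symbol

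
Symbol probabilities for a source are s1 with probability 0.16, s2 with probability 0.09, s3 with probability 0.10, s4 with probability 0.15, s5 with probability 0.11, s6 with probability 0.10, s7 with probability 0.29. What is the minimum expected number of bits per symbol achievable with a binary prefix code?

Repeatedly combine the two least-probable nodes; the expected code length is the sum of the merged weights.
merge 9/100 + 1/10 → 19/100
merge 1/10 + 11/100 → 21/100
merge 3/20 + 4/25 → 31/100
merge 19/100 + 21/100 → 2/5
merge 29/100 + 31/100 → 3/5
merge 2/5 + 3/5 → 1
L = 19/100 + 21/100 + 31/100 + 2/5 + 3/5 + 1 = 271/100 = 2.71 bits/symbol.

2.71 bits/symbol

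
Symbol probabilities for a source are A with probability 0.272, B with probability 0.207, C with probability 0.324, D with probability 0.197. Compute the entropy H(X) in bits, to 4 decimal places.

H = −Σ pᵢ log₂ pᵢ.
−0.272·log₂(0.272) = 0.5109
−0.207·log₂(0.207) = 0.4704
−0.324·log₂(0.324) = 0.5268
−0.197·log₂(0.197) = 0.4617
Sum ≈ 1.9698 → 1.9698 bits.

1.9698 bits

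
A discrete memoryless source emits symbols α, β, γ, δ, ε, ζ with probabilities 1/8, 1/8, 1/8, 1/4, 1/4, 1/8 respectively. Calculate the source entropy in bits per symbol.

Each probability is a power of 1/2, so log₂(1/p) is an integer.
H = Σ p·log₂(1/p) = 1/8·3 + 1/8·3 + 1/8·3 + 1/4·2 + 1/4·2 + 1/8·3 = 2.5 bits.

2.5 bits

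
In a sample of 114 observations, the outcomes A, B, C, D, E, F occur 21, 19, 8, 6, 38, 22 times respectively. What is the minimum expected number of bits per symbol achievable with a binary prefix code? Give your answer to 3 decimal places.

Probabilities are the counts divided by 114.
Repeatedly combine the two least-probable nodes; the expected code length is the sum of the merged weights.
merge 1/19 + 4/57 → 7/57
merge 7/57 + 1/6 → 11/38
merge 7/38 + 11/57 → 43/114
merge 11/38 + 1/3 → 71/114
merge 43/114 + 71/114 → 1
L = 7/57 + 11/38 + 43/114 + 71/114 + 1 = 275/114 ≈ 2.412 bits/symbol.

2.412 bits/symbol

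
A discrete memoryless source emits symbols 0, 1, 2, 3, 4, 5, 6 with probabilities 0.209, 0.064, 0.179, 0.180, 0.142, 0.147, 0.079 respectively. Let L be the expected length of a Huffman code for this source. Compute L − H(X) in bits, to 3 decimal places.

Entropy H = −Σ p log₂ p ≈ 2.7112 bits.
Huffman merges: 8/125+79/1000→143/1000; 71/500+143/1000→57/200; 147/1000+179/1000→163/500; 9/50+209/1000→389/1000; 57/200+163/500→611/1000; 389/1000+611/1000→1. L = 1377/500 ≈ 2.7540.
L − H = 2.7540 − 2.7112 = 0.043 bits.

0.043 bits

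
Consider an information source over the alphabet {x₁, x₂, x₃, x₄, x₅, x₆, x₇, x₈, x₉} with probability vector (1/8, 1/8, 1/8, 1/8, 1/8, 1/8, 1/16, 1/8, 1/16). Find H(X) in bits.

3.125 bits

Each probability is a power of 1/2, so log₂(1/p) is an integer.
H = Σ p·log₂(1/p) = 1/8·3 + 1/8·3 + 1/8·3 + 1/8·3 + 1/8·3 + 1/8·3 + 1/16·4 + 1/8·3 + 1/16·4 = 3.125 bits.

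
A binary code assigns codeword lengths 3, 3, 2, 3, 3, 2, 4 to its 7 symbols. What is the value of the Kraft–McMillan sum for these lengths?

1.0625

With common denominator 2^4 = 16: Σ 2^(−ℓᵢ) = 2/16 + 2/16 + 4/16 + 2/16 + 2/16 + 4/16 + 1/16 = 17/16 = 1.0625.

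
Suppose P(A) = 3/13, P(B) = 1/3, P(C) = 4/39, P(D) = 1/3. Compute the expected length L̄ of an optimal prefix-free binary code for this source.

2 bits/symbol

Repeatedly combine the two least-probable nodes; the expected code length is the sum of the merged weights.
merge 4/39 + 3/13 → 1/3
merge 1/3 + 1/3 → 2/3
merge 1/3 + 2/3 → 1
L = 1/3 + 2/3 + 1 = 2 bits/symbol.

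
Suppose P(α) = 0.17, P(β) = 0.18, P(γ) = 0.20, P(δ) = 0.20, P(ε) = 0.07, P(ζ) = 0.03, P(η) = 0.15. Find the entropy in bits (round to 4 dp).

H = −Σ pᵢ log₂ pᵢ.
−0.17·log₂(0.17) = 0.4346
−0.18·log₂(0.18) = 0.4453
−0.20·log₂(0.20) = 0.4644
−0.20·log₂(0.20) = 0.4644
−0.07·log₂(0.07) = 0.2686
−0.03·log₂(0.03) = 0.1518
−0.15·log₂(0.15) = 0.4105
Sum ≈ 2.6395 → 2.6395 bits.

2.6395 bits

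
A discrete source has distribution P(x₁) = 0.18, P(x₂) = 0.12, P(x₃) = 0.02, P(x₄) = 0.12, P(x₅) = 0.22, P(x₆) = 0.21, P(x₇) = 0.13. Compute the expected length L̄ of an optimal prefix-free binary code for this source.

2.71 bits/symbol

Repeatedly combine the two least-probable nodes; the expected code length is the sum of the merged weights.
merge 1/50 + 3/25 → 7/50
merge 3/25 + 13/100 → 1/4
merge 7/50 + 9/50 → 8/25
merge 21/100 + 11/50 → 43/100
merge 1/4 + 8/25 → 57/100
merge 43/100 + 57/100 → 1
L = 7/50 + 1/4 + 8/25 + 43/100 + 57/100 + 1 = 271/100 = 2.71 bits/symbol.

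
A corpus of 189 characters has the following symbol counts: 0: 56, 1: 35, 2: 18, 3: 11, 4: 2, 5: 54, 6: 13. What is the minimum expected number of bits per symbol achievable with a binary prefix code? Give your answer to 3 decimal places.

Probabilities are the counts divided by 189.
Repeatedly combine the two least-probable nodes; the expected code length is the sum of the merged weights.
merge 2/189 + 11/189 → 13/189
merge 13/189 + 13/189 → 26/189
merge 2/21 + 26/189 → 44/189
merge 5/27 + 44/189 → 79/189
merge 2/7 + 8/27 → 110/189
merge 79/189 + 110/189 → 1
L = 13/189 + 26/189 + 44/189 + 79/189 + 110/189 + 1 = 461/189 ≈ 2.439 bits/symbol.

2.439 bits/symbol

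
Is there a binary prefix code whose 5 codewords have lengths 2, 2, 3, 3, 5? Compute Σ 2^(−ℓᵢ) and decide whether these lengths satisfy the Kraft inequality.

With common denominator 2^5 = 32: Σ 2^(−ℓᵢ) = 8/32 + 8/32 + 4/32 + 4/32 + 1/32 = 25/32 = 0.78125.
Kraft's inequality requires Σ ≤ 1; here Σ = 0.78125 ≤ 1, so such a prefix code exists.

0.78125; yes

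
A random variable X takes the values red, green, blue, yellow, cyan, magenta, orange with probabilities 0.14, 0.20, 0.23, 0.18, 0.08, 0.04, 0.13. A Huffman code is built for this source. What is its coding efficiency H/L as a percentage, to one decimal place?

Entropy H = −Σ p log₂ p ≈ 2.6544 bits.
Huffman merges: 1/25+2/25→3/25; 3/25+13/100→1/4; 7/50+9/50→8/25; 1/5+23/100→43/100; 1/4+8/25→57/100; 43/100+57/100→1. L = 269/100 ≈ 2.6900.
Efficiency = H/L = 2.6544/2.6900 = 98.7%.

98.7%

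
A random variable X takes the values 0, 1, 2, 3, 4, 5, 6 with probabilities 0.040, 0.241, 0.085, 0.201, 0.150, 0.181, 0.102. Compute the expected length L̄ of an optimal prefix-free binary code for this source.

Repeatedly combine the two least-probable nodes; the expected code length is the sum of the merged weights.
merge 1/25 + 17/200 → 1/8
merge 51/500 + 1/8 → 227/1000
merge 3/20 + 181/1000 → 331/1000
merge 201/1000 + 227/1000 → 107/250
merge 241/1000 + 331/1000 → 143/250
merge 107/250 + 143/250 → 1
L = 1/8 + 227/1000 + 331/1000 + 107/250 + 143/250 + 1 = 2683/1000 = 2.683 bits/symbol.

2.683 bits/symbol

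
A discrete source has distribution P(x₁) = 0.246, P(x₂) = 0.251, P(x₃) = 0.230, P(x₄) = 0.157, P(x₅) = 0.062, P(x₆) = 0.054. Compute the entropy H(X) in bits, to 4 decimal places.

2.3814 bits

H = −Σ pᵢ log₂ pᵢ.
−0.246·log₂(0.246) = 0.4977
−0.251·log₂(0.251) = 0.5006
−0.230·log₂(0.230) = 0.4877
−0.157·log₂(0.157) = 0.4194
−0.062·log₂(0.062) = 0.2487
−0.054·log₂(0.054) = 0.2274
Sum ≈ 2.3814 → 2.3814 bits.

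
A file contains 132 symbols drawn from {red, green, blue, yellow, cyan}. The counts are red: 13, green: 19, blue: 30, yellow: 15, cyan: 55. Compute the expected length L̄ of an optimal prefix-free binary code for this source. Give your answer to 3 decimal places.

Probabilities are the counts divided by 132.
Repeatedly combine the two least-probable nodes; the expected code length is the sum of the merged weights.
merge 13/132 + 5/44 → 7/33
merge 19/132 + 7/33 → 47/132
merge 5/22 + 47/132 → 7/12
merge 5/12 + 7/12 → 1
L = 7/33 + 47/132 + 7/12 + 1 = 71/33 ≈ 2.152 bits/symbol.

2.152 bits/symbol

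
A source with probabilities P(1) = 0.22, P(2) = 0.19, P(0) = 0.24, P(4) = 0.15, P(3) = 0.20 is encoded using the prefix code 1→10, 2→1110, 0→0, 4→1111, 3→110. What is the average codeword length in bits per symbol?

2.64 bits/symbol

L̄ = Σ pᵢ·ℓᵢ = 0.22·2 + 0.19·4 + 0.24·1 + 0.15·4 + 0.20·3 = 2.64 bits/symbol.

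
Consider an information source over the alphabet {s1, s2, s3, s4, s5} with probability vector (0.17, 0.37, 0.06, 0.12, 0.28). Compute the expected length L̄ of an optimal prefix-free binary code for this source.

2.16 bits/symbol

Repeatedly combine the two least-probable nodes; the expected code length is the sum of the merged weights.
merge 3/50 + 3/25 → 9/50
merge 17/100 + 9/50 → 7/20
merge 7/25 + 7/20 → 63/100
merge 37/100 + 63/100 → 1
L = 9/50 + 7/20 + 63/100 + 1 = 54/25 = 2.16 bits/symbol.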